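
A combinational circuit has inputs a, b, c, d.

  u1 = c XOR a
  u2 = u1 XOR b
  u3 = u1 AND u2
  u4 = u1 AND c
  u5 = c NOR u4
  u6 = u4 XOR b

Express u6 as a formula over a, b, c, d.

u1 = c XOR a
u4 = u1 AND c = (c XOR a) AND c
u6 = u4 XOR b = ((c XOR a) AND c) XOR b

((c XOR a) AND c) XOR b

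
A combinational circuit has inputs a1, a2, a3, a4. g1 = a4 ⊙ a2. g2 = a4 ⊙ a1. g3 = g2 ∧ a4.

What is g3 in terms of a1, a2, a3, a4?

g2 = a4 ⊙ a1
g3 = g2 ∧ a4 = (a4 ⊙ a1) ∧ a4

(a4 ⊙ a1) ∧ a4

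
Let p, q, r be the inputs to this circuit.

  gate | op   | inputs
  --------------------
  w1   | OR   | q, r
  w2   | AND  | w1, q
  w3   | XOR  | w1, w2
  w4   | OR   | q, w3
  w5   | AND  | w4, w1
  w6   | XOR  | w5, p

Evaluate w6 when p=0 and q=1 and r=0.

1

w1 = 1 OR 0 = 1
w2 = 1 AND 1 = 1
w3 = 1 XOR 1 = 0
w4 = 1 OR 0 = 1
w5 = 1 AND 1 = 1
w6 = 1 XOR 0 = 1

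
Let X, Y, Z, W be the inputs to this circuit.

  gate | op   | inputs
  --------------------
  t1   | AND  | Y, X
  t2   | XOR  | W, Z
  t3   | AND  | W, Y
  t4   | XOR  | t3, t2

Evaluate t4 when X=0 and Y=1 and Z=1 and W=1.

1

t2 = 1 XOR 1 = 0
t3 = 1 AND 1 = 1
t4 = 1 XOR 0 = 1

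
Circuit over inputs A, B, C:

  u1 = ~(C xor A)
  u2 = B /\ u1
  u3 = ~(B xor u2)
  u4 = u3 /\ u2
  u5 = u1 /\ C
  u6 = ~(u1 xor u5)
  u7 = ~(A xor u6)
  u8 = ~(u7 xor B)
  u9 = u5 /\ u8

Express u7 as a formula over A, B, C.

~(A xor (~((~(C xor A)) xor ((~(C xor A)) /\ C))))

u1 = ~(C xor A)
u5 = u1 /\ C = (~(C xor A)) /\ C
u6 = ~(u1 xor u5) = ~((~(C xor A)) xor ((~(C xor A)) /\ C))
u7 = ~(A xor u6) = ~(A xor (~((~(C xor A)) xor ((~(C xor A)) /\ C))))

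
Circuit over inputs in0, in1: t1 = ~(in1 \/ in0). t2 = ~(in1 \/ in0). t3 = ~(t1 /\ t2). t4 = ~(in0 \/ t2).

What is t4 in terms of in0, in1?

~(in0 \/ (~(in1 \/ in0)))

t2 = ~(in1 \/ in0)
t4 = ~(in0 \/ t2) = ~(in0 \/ (~(in1 \/ in0)))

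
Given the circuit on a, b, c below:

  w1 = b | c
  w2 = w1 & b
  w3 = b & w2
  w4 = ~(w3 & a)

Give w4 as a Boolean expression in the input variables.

~((b & ((b | c) & b)) & a)

w1 = b | c
w2 = w1 & b = (b | c) & b
w3 = b & w2 = b & ((b | c) & b)
w4 = ~(w3 & a) = ~((b & ((b | c) & b)) & a)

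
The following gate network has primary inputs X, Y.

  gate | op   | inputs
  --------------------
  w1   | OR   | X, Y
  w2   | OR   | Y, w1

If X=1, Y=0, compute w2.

w1 = 1 OR 0 = 1
w2 = 0 OR 1 = 1

1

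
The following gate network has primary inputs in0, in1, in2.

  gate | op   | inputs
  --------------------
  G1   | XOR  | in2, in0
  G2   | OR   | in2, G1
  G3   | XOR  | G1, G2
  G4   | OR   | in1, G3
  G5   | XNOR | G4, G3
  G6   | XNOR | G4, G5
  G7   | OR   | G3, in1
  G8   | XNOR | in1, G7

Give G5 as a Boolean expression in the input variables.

(in1 OR ((in2 XOR in0) XOR (in2 OR (in2 XOR in0)))) XNOR ((in2 XOR in0) XOR (in2 OR (in2 XOR in0)))

G1 = in2 XOR in0
G2 = in2 OR G1 = in2 OR (in2 XOR in0)
G3 = G1 XOR G2 = (in2 XOR in0) XOR (in2 OR (in2 XOR in0))
G4 = in1 OR G3 = in1 OR ((in2 XOR in0) XOR (in2 OR (in2 XOR in0)))
G5 = G4 XNOR G3 = (in1 OR ((in2 XOR in0) XOR (in2 OR (in2 XOR in0)))) XNOR ((in2 XOR in0) XOR (in2 OR (in2 XOR in0)))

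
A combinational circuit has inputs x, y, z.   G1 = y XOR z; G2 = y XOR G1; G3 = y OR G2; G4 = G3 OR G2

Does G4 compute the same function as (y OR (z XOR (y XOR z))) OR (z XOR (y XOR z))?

No

G1 = y XOR z
G2 = y XOR G1 = y XOR (y XOR z)
G3 = y OR G2 = y OR (y XOR (y XOR z))
G4 = G3 OR G2 = (y OR (y XOR (y XOR z))) OR (y XOR (y XOR z))
At x=0, y=0, z=1: circuit gives 1, formula gives 0.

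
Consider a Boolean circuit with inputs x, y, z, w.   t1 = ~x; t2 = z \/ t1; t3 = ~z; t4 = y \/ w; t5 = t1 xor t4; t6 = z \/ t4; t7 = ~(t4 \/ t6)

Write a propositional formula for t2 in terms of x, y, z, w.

z \/ ~x

t1 = ~x
t2 = z \/ t1 = z \/ ~x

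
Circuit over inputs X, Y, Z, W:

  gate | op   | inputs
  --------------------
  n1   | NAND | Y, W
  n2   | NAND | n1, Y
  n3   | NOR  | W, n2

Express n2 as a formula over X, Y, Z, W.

(Y NAND W) NAND Y

n1 = Y NAND W
n2 = n1 NAND Y = (Y NAND W) NAND Y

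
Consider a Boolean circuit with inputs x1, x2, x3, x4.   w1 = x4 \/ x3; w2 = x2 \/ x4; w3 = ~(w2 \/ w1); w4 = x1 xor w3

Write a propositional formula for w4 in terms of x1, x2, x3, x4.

x1 xor (~((x2 \/ x4) \/ (x4 \/ x3)))

w1 = x4 \/ x3
w2 = x2 \/ x4
w3 = ~(w2 \/ w1) = ~((x2 \/ x4) \/ (x4 \/ x3))
w4 = x1 xor w3 = x1 xor (~((x2 \/ x4) \/ (x4 \/ x3)))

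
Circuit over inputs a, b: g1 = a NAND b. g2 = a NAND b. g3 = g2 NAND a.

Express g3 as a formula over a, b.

(a NAND b) NAND a

g2 = a NAND b
g3 = g2 NAND a = (a NAND b) NAND a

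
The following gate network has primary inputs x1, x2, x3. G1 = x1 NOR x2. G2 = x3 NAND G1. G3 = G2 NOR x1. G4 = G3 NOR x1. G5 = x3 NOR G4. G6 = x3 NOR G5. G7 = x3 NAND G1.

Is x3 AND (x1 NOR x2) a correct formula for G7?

G1 = x1 NOR x2
G7 = x3 NAND G1 = x3 NAND (x1 NOR x2)
At x1=0, x2=0, x3=0: circuit gives 1, formula gives 0.

No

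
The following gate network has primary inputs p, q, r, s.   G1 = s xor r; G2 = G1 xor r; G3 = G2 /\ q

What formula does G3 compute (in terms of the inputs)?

G1 = s xor r
G2 = G1 xor r = (s xor r) xor r
G3 = G2 /\ q = ((s xor r) xor r) /\ q

((s xor r) xor r) /\ q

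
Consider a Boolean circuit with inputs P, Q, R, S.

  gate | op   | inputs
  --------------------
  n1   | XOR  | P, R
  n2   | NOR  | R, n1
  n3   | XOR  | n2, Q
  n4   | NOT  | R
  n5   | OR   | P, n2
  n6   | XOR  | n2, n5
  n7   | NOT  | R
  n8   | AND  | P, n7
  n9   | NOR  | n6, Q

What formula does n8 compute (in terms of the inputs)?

n7 = NOT R
n8 = P AND n7 = P AND NOT R

P AND NOT R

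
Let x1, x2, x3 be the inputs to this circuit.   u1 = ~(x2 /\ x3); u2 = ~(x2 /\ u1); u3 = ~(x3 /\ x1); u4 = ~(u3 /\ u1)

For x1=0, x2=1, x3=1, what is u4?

u1 = ~(1 /\ 1) = 0
u3 = ~(1 /\ 0) = 1
u4 = ~(1 /\ 0) = 1

1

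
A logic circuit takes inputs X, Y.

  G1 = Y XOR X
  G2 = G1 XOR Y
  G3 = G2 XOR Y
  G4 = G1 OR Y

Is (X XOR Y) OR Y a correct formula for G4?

Yes

G1 = Y XOR X
G4 = G1 OR Y = (Y XOR X) OR Y
At X=0, Y=0: circuit gives 0, formula gives 0.
At X=0, Y=1: circuit gives 1, formula gives 1.
Agrees on all 4 inputs.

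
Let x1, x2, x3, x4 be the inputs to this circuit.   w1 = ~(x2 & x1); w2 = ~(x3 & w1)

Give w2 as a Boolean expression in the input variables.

~(x3 & (~(x2 & x1)))

w1 = ~(x2 & x1)
w2 = ~(x3 & w1) = ~(x3 & (~(x2 & x1)))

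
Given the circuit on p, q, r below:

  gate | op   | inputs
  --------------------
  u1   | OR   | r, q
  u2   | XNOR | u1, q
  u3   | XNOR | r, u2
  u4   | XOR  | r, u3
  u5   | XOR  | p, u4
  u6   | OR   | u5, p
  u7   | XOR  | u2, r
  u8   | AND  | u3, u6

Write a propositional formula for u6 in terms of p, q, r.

(p XOR (r XOR (r XNOR ((r OR q) XNOR q)))) OR p

u1 = r OR q
u2 = u1 XNOR q = (r OR q) XNOR q
u3 = r XNOR u2 = r XNOR ((r OR q) XNOR q)
u4 = r XOR u3 = r XOR (r XNOR ((r OR q) XNOR q))
u5 = p XOR u4 = p XOR (r XOR (r XNOR ((r OR q) XNOR q)))
u6 = u5 OR p = (p XOR (r XOR (r XNOR ((r OR q) XNOR q)))) OR p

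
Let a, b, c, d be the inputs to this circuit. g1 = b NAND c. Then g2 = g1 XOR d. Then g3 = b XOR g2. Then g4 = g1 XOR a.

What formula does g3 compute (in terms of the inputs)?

g1 = b NAND c
g2 = g1 XOR d = (b NAND c) XOR d
g3 = b XOR g2 = b XOR ((b NAND c) XOR d)

b XOR ((b NAND c) XOR d)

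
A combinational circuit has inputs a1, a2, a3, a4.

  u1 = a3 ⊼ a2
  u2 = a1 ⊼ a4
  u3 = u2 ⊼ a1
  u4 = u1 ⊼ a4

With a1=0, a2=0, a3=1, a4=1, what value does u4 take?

0

u1 = 1 ⊼ 0 = 1
u4 = 1 ⊼ 1 = 0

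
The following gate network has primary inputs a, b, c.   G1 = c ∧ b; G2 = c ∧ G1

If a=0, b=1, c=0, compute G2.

G1 = 0 ∧ 1 = 0
G2 = 0 ∧ 0 = 0

0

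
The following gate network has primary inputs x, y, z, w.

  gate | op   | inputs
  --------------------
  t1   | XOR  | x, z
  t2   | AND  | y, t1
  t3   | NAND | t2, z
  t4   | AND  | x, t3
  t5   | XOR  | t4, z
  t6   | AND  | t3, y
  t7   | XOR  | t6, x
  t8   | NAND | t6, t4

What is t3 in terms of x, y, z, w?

(y AND (x XOR z)) NAND z

t1 = x XOR z
t2 = y AND t1 = y AND (x XOR z)
t3 = t2 NAND z = (y AND (x XOR z)) NAND z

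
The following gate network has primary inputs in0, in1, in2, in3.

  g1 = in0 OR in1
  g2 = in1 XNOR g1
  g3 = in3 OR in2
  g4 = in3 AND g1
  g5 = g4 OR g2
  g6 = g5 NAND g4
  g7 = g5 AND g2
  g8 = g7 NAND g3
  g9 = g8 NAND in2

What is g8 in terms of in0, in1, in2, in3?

g1 = in0 OR in1
g2 = in1 XNOR g1 = in1 XNOR (in0 OR in1)
g3 = in3 OR in2
g4 = in3 AND g1 = in3 AND (in0 OR in1)
g5 = g4 OR g2 = (in3 AND (in0 OR in1)) OR (in1 XNOR (in0 OR in1))
g7 = g5 AND g2 = ((in3 AND (in0 OR in1)) OR (in1 XNOR (in0 OR in1))) AND (in1 XNOR (in0 OR in1))
g8 = g7 NAND g3 = (((in3 AND (in0 OR in1)) OR (in1 XNOR (in0 OR in1))) AND (in1 XNOR (in0 OR in1))) NAND (in3 OR in2)

(((in3 AND (in0 OR in1)) OR (in1 XNOR (in0 OR in1))) AND (in1 XNOR (in0 OR in1))) NAND (in3 OR in2)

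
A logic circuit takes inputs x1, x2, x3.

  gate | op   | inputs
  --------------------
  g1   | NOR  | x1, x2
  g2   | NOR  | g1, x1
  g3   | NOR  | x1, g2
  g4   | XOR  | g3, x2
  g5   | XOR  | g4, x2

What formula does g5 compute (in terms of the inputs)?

g1 = x1 NOR x2
g2 = g1 NOR x1 = (x1 NOR x2) NOR x1
g3 = x1 NOR g2 = x1 NOR ((x1 NOR x2) NOR x1)
g4 = g3 XOR x2 = (x1 NOR ((x1 NOR x2) NOR x1)) XOR x2
g5 = g4 XOR x2 = ((x1 NOR ((x1 NOR x2) NOR x1)) XOR x2) XOR x2

((x1 NOR ((x1 NOR x2) NOR x1)) XOR x2) XOR x2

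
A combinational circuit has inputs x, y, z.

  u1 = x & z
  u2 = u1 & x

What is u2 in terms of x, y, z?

u1 = x & z
u2 = u1 & x = (x & z) & x

(x & z) & x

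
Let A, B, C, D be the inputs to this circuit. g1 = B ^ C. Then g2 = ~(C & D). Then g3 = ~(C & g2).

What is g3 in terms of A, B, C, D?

~(C & (~(C & D)))

g2 = ~(C & D)
g3 = ~(C & g2) = ~(C & (~(C & D)))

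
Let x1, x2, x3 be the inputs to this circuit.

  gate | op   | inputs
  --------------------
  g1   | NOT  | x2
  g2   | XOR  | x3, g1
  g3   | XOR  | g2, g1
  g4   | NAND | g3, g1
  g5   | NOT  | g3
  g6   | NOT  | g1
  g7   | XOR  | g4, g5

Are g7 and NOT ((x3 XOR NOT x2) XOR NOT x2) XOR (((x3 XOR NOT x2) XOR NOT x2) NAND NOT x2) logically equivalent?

g1 = NOT x2
g2 = x3 XOR g1 = x3 XOR NOT x2
g3 = g2 XOR g1 = (x3 XOR NOT x2) XOR NOT x2
g4 = g3 NAND g1 = ((x3 XOR NOT x2) XOR NOT x2) NAND NOT x2
g5 = NOT g3 = NOT ((x3 XOR NOT x2) XOR NOT x2)
g7 = g4 XOR g5 = (((x3 XOR NOT x2) XOR NOT x2) NAND NOT x2) XOR NOT ((x3 XOR NOT x2) XOR NOT x2)
At x1=0, x2=0, x3=0: circuit gives 0, formula gives 0.
At x1=0, x2=1, x3=1: circuit gives 1, formula gives 1.
Agrees on all 8 inputs.

Yes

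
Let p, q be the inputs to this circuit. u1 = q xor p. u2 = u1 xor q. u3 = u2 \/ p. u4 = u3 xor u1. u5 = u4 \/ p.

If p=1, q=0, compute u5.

u1 = 0 xor 1 = 1
u2 = 1 xor 0 = 1
u3 = 1 \/ 1 = 1
u4 = 1 xor 1 = 0
u5 = 0 \/ 1 = 1

1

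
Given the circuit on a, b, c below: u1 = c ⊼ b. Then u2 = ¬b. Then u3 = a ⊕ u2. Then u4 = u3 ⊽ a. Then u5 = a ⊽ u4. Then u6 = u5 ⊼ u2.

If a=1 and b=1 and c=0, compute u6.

u2 = ¬1 = 0
u3 = 1 ⊕ 0 = 1
u4 = 1 ⊽ 1 = 0
u5 = 1 ⊽ 0 = 0
u6 = 0 ⊼ 0 = 1

1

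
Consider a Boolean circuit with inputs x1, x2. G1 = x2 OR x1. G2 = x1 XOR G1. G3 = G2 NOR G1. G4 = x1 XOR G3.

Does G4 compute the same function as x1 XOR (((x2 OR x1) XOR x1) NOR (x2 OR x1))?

Yes

G1 = x2 OR x1
G2 = x1 XOR G1 = x1 XOR (x2 OR x1)
G3 = G2 NOR G1 = (x1 XOR (x2 OR x1)) NOR (x2 OR x1)
G4 = x1 XOR G3 = x1 XOR ((x1 XOR (x2 OR x1)) NOR (x2 OR x1))
At x1=0, x2=1: circuit gives 0, formula gives 0.
At x1=0, x2=0: circuit gives 1, formula gives 1.
Agrees on all 4 inputs.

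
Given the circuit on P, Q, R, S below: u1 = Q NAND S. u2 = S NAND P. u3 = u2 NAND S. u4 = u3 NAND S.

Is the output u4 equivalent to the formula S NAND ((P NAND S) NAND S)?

Yes

u2 = S NAND P
u3 = u2 NAND S = (S NAND P) NAND S
u4 = u3 NAND S = ((S NAND P) NAND S) NAND S
At P=1, Q=0, R=0, S=1: circuit gives 0, formula gives 0.
At P=0, Q=0, R=0, S=0: circuit gives 1, formula gives 1.
Agrees on all 16 inputs.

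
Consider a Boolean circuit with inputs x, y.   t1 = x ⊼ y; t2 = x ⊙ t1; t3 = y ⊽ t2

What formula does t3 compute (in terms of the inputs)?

t1 = x ⊼ y
t2 = x ⊙ t1 = x ⊙ (x ⊼ y)
t3 = y ⊽ t2 = y ⊽ (x ⊙ (x ⊼ y))

y ⊽ (x ⊙ (x ⊼ y))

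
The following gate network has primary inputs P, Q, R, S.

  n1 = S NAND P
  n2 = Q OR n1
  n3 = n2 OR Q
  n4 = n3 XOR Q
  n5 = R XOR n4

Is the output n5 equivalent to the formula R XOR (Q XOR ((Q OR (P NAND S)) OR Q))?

Yes

n1 = S NAND P
n2 = Q OR n1 = Q OR (S NAND P)
n3 = n2 OR Q = (Q OR (S NAND P)) OR Q
n4 = n3 XOR Q = ((Q OR (S NAND P)) OR Q) XOR Q
n5 = R XOR n4 = R XOR (((Q OR (S NAND P)) OR Q) XOR Q)
At P=0, Q=0, R=1, S=0: circuit gives 0, formula gives 0.
At P=0, Q=0, R=0, S=0: circuit gives 1, formula gives 1.
Agrees on all 16 inputs.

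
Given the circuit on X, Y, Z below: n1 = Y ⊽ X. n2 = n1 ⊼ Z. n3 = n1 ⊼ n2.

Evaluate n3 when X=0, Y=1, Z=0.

n1 = 1 ⊽ 0 = 0
n2 = 0 ⊼ 0 = 1
n3 = 0 ⊼ 1 = 1

1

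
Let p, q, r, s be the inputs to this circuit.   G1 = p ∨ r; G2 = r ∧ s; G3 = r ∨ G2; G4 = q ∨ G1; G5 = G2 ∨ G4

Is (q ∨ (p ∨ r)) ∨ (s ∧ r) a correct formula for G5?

Yes

G1 = p ∨ r
G2 = r ∧ s
G4 = q ∨ G1 = q ∨ (p ∨ r)
G5 = G2 ∨ G4 = (r ∧ s) ∨ (q ∨ (p ∨ r))
At p=0, q=0, r=0, s=0: circuit gives 0, formula gives 0.
At p=0, q=0, r=1, s=0: circuit gives 1, formula gives 1.
Agrees on all 16 inputs.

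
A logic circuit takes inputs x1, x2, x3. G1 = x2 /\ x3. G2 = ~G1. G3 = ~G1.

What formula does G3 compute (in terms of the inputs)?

~(x2 /\ x3)

G1 = x2 /\ x3
G3 = ~G1 = ~(x2 /\ x3)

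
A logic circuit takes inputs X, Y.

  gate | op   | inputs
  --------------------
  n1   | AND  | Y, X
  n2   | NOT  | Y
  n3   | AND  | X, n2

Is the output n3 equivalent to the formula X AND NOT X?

n2 = NOT Y
n3 = X AND n2 = X AND NOT Y
At X=1, Y=0: circuit gives 1, formula gives 0.

No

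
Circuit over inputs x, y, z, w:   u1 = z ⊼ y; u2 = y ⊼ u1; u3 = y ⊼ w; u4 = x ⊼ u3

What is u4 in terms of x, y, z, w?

x ⊼ (y ⊼ w)

u3 = y ⊼ w
u4 = x ⊼ u3 = x ⊼ (y ⊼ w)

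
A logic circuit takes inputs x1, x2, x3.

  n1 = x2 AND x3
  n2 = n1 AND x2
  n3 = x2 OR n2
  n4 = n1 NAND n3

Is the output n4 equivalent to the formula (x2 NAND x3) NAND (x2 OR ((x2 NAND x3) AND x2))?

n1 = x2 AND x3
n2 = n1 AND x2 = (x2 AND x3) AND x2
n3 = x2 OR n2 = x2 OR ((x2 AND x3) AND x2)
n4 = n1 NAND n3 = (x2 AND x3) NAND (x2 OR ((x2 AND x3) AND x2))
At x1=0, x2=1, x3=0: circuit gives 1, formula gives 0.

No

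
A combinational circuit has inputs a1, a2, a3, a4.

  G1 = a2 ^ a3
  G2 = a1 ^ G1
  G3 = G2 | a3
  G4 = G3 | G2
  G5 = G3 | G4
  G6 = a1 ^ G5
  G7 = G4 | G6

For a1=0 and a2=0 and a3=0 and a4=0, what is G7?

0

G1 = 0 ^ 0 = 0
G2 = 0 ^ 0 = 0
G3 = 0 | 0 = 0
G4 = 0 | 0 = 0
G5 = 0 | 0 = 0
G6 = 0 ^ 0 = 0
G7 = 0 | 0 = 0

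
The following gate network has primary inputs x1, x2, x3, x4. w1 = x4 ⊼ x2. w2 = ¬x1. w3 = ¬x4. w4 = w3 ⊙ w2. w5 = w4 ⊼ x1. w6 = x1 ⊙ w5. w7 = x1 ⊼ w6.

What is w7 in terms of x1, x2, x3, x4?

x1 ⊼ (x1 ⊙ ((¬x4 ⊙ ¬x1) ⊼ x1))

w2 = ¬x1
w3 = ¬x4
w4 = w3 ⊙ w2 = ¬x4 ⊙ ¬x1
w5 = w4 ⊼ x1 = (¬x4 ⊙ ¬x1) ⊼ x1
w6 = x1 ⊙ w5 = x1 ⊙ ((¬x4 ⊙ ¬x1) ⊼ x1)
w7 = x1 ⊼ w6 = x1 ⊼ (x1 ⊙ ((¬x4 ⊙ ¬x1) ⊼ x1))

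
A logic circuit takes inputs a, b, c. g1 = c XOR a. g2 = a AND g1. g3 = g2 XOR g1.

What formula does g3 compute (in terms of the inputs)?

(a AND (c XOR a)) XOR (c XOR a)

g1 = c XOR a
g2 = a AND g1 = a AND (c XOR a)
g3 = g2 XOR g1 = (a AND (c XOR a)) XOR (c XOR a)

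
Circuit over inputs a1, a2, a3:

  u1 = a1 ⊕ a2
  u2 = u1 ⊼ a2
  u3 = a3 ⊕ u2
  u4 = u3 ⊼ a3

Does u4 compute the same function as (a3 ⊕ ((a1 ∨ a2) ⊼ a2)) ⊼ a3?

u1 = a1 ⊕ a2
u2 = u1 ⊼ a2 = (a1 ⊕ a2) ⊼ a2
u3 = a3 ⊕ u2 = a3 ⊕ ((a1 ⊕ a2) ⊼ a2)
u4 = u3 ⊼ a3 = (a3 ⊕ ((a1 ⊕ a2) ⊼ a2)) ⊼ a3
At a1=1, a2=1, a3=1: circuit gives 1, formula gives 0.

No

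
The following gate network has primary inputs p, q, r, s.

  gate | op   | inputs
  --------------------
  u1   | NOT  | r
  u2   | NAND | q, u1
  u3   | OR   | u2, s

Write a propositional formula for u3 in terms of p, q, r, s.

u1 = NOT r
u2 = q NAND u1 = q NAND NOT r
u3 = u2 OR s = (q NAND NOT r) OR s

(q NAND NOT r) OR s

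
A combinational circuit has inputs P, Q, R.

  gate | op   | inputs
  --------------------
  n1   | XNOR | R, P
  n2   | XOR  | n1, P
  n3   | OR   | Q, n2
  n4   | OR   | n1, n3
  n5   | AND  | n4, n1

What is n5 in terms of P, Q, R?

((R XNOR P) OR (Q OR ((R XNOR P) XOR P))) AND (R XNOR P)

n1 = R XNOR P
n2 = n1 XOR P = (R XNOR P) XOR P
n3 = Q OR n2 = Q OR ((R XNOR P) XOR P)
n4 = n1 OR n3 = (R XNOR P) OR (Q OR ((R XNOR P) XOR P))
n5 = n4 AND n1 = ((R XNOR P) OR (Q OR ((R XNOR P) XOR P))) AND (R XNOR P)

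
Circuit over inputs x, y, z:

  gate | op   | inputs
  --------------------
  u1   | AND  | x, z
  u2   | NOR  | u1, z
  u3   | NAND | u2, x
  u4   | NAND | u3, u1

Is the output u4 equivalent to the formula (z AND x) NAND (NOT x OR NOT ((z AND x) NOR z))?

Yes

u1 = x AND z
u2 = u1 NOR z = (x AND z) NOR z
u3 = u2 NAND x = ((x AND z) NOR z) NAND x
u4 = u3 NAND u1 = (((x AND z) NOR z) NAND x) NAND (x AND z)
At x=1, y=0, z=1: circuit gives 0, formula gives 0.
At x=0, y=0, z=0: circuit gives 1, formula gives 1.
Agrees on all 8 inputs.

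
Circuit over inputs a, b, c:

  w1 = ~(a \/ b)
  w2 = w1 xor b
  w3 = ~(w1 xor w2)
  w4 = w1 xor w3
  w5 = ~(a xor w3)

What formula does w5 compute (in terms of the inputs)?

w1 = ~(a \/ b)
w2 = w1 xor b = (~(a \/ b)) xor b
w3 = ~(w1 xor w2) = ~((~(a \/ b)) xor ((~(a \/ b)) xor b))
w5 = ~(a xor w3) = ~(a xor (~((~(a \/ b)) xor ((~(a \/ b)) xor b))))

~(a xor (~((~(a \/ b)) xor ((~(a \/ b)) xor b))))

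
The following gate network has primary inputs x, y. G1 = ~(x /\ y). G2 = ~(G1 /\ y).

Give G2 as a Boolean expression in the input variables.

~((~(x /\ y)) /\ y)

G1 = ~(x /\ y)
G2 = ~(G1 /\ y) = ~((~(x /\ y)) /\ y)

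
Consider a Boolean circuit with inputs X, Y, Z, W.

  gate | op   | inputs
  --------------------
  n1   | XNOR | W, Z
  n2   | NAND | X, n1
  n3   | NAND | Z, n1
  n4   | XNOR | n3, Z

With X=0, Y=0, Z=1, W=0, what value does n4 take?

n1 = 0 XNOR 1 = 0
n3 = 1 NAND 0 = 1
n4 = 1 XNOR 1 = 1

1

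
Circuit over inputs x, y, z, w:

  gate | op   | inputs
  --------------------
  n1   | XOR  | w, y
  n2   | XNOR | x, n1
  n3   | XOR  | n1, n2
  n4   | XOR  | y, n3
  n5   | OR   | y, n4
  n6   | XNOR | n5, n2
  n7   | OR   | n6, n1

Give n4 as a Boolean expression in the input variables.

y XOR ((w XOR y) XOR (x XNOR (w XOR y)))

n1 = w XOR y
n2 = x XNOR n1 = x XNOR (w XOR y)
n3 = n1 XOR n2 = (w XOR y) XOR (x XNOR (w XOR y))
n4 = y XOR n3 = y XOR ((w XOR y) XOR (x XNOR (w XOR y)))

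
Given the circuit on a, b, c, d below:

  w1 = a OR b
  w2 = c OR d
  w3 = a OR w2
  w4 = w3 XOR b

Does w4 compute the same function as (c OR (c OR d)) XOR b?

w2 = c OR d
w3 = a OR w2 = a OR (c OR d)
w4 = w3 XOR b = (a OR (c OR d)) XOR b
At a=1, b=0, c=0, d=0: circuit gives 1, formula gives 0.

No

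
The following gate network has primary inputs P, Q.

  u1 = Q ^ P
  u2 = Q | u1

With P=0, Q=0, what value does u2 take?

u1 = 0 ^ 0 = 0
u2 = 0 | 0 = 0

0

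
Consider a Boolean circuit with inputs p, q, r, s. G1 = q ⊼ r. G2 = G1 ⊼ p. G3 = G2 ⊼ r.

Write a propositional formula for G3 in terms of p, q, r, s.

((q ⊼ r) ⊼ p) ⊼ r

G1 = q ⊼ r
G2 = G1 ⊼ p = (q ⊼ r) ⊼ p
G3 = G2 ⊼ r = ((q ⊼ r) ⊼ p) ⊼ r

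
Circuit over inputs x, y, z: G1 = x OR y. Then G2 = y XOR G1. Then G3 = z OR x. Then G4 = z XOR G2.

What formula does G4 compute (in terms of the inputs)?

G1 = x OR y
G2 = y XOR G1 = y XOR (x OR y)
G4 = z XOR G2 = z XOR (y XOR (x OR y))

z XOR (y XOR (x OR y))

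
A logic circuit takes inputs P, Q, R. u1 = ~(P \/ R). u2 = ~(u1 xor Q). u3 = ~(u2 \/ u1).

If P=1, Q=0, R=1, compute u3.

0

u1 = ~(1 \/ 1) = 0
u2 = ~(0 xor 0) = 1
u3 = ~(1 \/ 0) = 0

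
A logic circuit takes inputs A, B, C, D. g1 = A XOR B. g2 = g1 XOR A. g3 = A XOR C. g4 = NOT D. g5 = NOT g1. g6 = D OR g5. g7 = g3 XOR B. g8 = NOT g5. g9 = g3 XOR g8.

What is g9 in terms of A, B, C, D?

g1 = A XOR B
g3 = A XOR C
g5 = NOT g1 = NOT (A XOR B)
g8 = NOT g5 = NOT NOT (A XOR B)
g9 = g3 XOR g8 = (A XOR C) XOR NOT NOT (A XOR B)

(A XOR C) XOR NOT NOT (A XOR B)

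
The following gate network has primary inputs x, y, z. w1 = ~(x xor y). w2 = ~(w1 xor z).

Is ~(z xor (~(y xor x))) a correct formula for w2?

Yes

w1 = ~(x xor y)
w2 = ~(w1 xor z) = ~((~(x xor y)) xor z)
At x=0, y=0, z=0: circuit gives 0, formula gives 0.
At x=0, y=0, z=1: circuit gives 1, formula gives 1.
Agrees on all 8 inputs.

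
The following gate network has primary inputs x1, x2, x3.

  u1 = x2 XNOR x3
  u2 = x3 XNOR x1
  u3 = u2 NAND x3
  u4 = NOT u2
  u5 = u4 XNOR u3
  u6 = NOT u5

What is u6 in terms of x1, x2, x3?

u2 = x3 XNOR x1
u3 = u2 NAND x3 = (x3 XNOR x1) NAND x3
u4 = NOT u2 = NOT (x3 XNOR x1)
u5 = u4 XNOR u3 = NOT (x3 XNOR x1) XNOR ((x3 XNOR x1) NAND x3)
u6 = NOT u5 = NOT (NOT (x3 XNOR x1) XNOR ((x3 XNOR x1) NAND x3))

NOT (NOT (x3 XNOR x1) XNOR ((x3 XNOR x1) NAND x3))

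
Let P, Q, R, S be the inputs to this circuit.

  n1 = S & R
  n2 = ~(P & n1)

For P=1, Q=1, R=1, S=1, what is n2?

0

n1 = 1 & 1 = 1
n2 = ~(1 & 1) = 0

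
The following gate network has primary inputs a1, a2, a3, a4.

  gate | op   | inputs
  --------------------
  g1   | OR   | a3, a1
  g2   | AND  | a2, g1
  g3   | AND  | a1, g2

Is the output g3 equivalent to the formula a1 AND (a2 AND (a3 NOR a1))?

No

g1 = a3 OR a1
g2 = a2 AND g1 = a2 AND (a3 OR a1)
g3 = a1 AND g2 = a1 AND (a2 AND (a3 OR a1))
At a1=1, a2=1, a3=0, a4=0: circuit gives 1, formula gives 0.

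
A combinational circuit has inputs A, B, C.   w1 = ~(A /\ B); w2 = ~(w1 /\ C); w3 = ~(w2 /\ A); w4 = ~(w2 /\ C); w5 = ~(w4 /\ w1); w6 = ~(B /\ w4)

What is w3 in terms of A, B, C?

~((~((~(A /\ B)) /\ C)) /\ A)

w1 = ~(A /\ B)
w2 = ~(w1 /\ C) = ~((~(A /\ B)) /\ C)
w3 = ~(w2 /\ A) = ~((~((~(A /\ B)) /\ C)) /\ A)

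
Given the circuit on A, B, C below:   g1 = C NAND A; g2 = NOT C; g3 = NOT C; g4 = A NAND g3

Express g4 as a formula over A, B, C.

A NAND NOT C

g3 = NOT C
g4 = A NAND g3 = A NAND NOT C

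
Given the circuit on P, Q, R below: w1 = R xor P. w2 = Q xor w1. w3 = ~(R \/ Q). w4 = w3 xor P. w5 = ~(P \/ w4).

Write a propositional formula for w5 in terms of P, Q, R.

w3 = ~(R \/ Q)
w4 = w3 xor P = (~(R \/ Q)) xor P
w5 = ~(P \/ w4) = ~(P \/ ((~(R \/ Q)) xor P))

~(P \/ ((~(R \/ Q)) xor P))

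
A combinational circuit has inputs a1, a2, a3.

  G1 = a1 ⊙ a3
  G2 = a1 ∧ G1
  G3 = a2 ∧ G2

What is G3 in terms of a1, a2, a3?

G1 = a1 ⊙ a3
G2 = a1 ∧ G1 = a1 ∧ (a1 ⊙ a3)
G3 = a2 ∧ G2 = a2 ∧ (a1 ∧ (a1 ⊙ a3))

a2 ∧ (a1 ∧ (a1 ⊙ a3))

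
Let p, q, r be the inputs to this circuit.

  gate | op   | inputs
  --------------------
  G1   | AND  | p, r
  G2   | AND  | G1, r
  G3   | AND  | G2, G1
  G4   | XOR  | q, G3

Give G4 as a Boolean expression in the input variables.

q XOR (((p AND r) AND r) AND (p AND r))

G1 = p AND r
G2 = G1 AND r = (p AND r) AND r
G3 = G2 AND G1 = ((p AND r) AND r) AND (p AND r)
G4 = q XOR G3 = q XOR (((p AND r) AND r) AND (p AND r))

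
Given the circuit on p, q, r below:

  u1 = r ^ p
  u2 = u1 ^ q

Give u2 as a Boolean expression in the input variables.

u1 = r ^ p
u2 = u1 ^ q = (r ^ p) ^ q

(r ^ p) ^ q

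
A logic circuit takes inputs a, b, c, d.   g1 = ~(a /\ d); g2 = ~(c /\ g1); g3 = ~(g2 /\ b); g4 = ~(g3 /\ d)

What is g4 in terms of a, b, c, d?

~((~((~(c /\ (~(a /\ d)))) /\ b)) /\ d)

g1 = ~(a /\ d)
g2 = ~(c /\ g1) = ~(c /\ (~(a /\ d)))
g3 = ~(g2 /\ b) = ~((~(c /\ (~(a /\ d)))) /\ b)
g4 = ~(g3 /\ d) = ~((~((~(c /\ (~(a /\ d)))) /\ b)) /\ d)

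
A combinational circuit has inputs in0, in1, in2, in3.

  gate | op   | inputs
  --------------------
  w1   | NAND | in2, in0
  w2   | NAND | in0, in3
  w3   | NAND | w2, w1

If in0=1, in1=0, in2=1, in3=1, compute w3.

w1 = 1 NAND 1 = 0
w2 = 1 NAND 1 = 0
w3 = 0 NAND 0 = 1

1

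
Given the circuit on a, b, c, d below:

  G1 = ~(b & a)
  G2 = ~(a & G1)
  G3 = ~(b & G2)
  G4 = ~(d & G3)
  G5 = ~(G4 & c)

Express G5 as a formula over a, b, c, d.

~((~(d & (~(b & (~(a & (~(b & a)))))))) & c)

G1 = ~(b & a)
G2 = ~(a & G1) = ~(a & (~(b & a)))
G3 = ~(b & G2) = ~(b & (~(a & (~(b & a)))))
G4 = ~(d & G3) = ~(d & (~(b & (~(a & (~(b & a)))))))
G5 = ~(G4 & c) = ~((~(d & (~(b & (~(a & (~(b & a)))))))) & c)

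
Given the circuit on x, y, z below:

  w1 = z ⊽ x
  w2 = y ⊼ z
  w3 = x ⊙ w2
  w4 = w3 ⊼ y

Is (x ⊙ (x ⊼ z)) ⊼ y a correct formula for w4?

No

w2 = y ⊼ z
w3 = x ⊙ w2 = x ⊙ (y ⊼ z)
w4 = w3 ⊼ y = (x ⊙ (y ⊼ z)) ⊼ y
At x=0, y=1, z=1: circuit gives 0, formula gives 1.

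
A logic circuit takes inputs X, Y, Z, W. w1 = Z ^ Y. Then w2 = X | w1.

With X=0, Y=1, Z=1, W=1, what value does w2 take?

0

w1 = 1 ^ 1 = 0
w2 = 0 | 0 = 0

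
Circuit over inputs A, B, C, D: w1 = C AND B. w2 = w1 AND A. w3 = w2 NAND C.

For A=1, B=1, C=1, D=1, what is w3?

w1 = 1 AND 1 = 1
w2 = 1 AND 1 = 1
w3 = 1 NAND 1 = 0

0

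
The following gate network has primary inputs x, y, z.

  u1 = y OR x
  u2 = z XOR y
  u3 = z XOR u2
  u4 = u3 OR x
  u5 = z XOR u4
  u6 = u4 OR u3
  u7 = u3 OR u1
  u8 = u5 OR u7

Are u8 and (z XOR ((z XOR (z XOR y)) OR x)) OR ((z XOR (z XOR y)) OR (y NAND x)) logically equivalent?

No

u1 = y OR x
u2 = z XOR y
u3 = z XOR u2 = z XOR (z XOR y)
u4 = u3 OR x = (z XOR (z XOR y)) OR x
u5 = z XOR u4 = z XOR ((z XOR (z XOR y)) OR x)
u7 = u3 OR u1 = (z XOR (z XOR y)) OR (y OR x)
u8 = u5 OR u7 = (z XOR ((z XOR (z XOR y)) OR x)) OR ((z XOR (z XOR y)) OR (y OR x))
At x=0, y=0, z=0: circuit gives 0, formula gives 1.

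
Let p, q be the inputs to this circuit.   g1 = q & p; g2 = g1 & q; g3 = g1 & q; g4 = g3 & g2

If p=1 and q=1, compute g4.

1

g1 = 1 & 1 = 1
g2 = 1 & 1 = 1
g3 = 1 & 1 = 1
g4 = 1 & 1 = 1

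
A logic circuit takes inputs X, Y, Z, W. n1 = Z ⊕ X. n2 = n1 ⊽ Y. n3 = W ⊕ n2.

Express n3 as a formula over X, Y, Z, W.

W ⊕ ((Z ⊕ X) ⊽ Y)

n1 = Z ⊕ X
n2 = n1 ⊽ Y = (Z ⊕ X) ⊽ Y
n3 = W ⊕ n2 = W ⊕ ((Z ⊕ X) ⊽ Y)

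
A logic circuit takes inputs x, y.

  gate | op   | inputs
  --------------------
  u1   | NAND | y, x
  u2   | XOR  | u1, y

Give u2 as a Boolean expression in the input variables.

u1 = y NAND x
u2 = u1 XOR y = (y NAND x) XOR y

(y NAND x) XOR y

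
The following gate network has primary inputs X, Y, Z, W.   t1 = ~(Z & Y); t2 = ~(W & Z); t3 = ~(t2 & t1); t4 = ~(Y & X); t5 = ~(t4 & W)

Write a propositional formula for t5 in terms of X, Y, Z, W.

~((~(Y & X)) & W)

t4 = ~(Y & X)
t5 = ~(t4 & W) = ~((~(Y & X)) & W)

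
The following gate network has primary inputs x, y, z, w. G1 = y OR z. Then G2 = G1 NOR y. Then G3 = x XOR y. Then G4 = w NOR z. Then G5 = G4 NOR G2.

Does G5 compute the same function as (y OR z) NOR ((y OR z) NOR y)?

G1 = y OR z
G2 = G1 NOR y = (y OR z) NOR y
G4 = w NOR z
G5 = G4 NOR G2 = (w NOR z) NOR ((y OR z) NOR y)
At x=0, y=0, z=1, w=0: circuit gives 1, formula gives 0.

No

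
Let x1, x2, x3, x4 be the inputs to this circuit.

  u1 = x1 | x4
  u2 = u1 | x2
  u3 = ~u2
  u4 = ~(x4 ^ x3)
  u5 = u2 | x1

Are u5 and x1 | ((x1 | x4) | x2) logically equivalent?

Yes

u1 = x1 | x4
u2 = u1 | x2 = (x1 | x4) | x2
u5 = u2 | x1 = ((x1 | x4) | x2) | x1
At x1=0, x2=0, x3=0, x4=0: circuit gives 0, formula gives 0.
At x1=0, x2=0, x3=0, x4=1: circuit gives 1, formula gives 1.
Agrees on all 16 inputs.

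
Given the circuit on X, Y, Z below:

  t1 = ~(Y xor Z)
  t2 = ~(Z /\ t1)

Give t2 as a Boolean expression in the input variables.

t1 = ~(Y xor Z)
t2 = ~(Z /\ t1) = ~(Z /\ (~(Y xor Z)))

~(Z /\ (~(Y xor Z)))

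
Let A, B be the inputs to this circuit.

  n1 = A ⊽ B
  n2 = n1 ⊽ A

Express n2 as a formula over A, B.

(A ⊽ B) ⊽ A

n1 = A ⊽ B
n2 = n1 ⊽ A = (A ⊽ B) ⊽ A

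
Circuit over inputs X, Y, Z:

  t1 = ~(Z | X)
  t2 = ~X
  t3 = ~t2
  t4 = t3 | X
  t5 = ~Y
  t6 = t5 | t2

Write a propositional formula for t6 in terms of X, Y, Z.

~Y | ~X

t2 = ~X
t5 = ~Y
t6 = t5 | t2 = ~Y | ~X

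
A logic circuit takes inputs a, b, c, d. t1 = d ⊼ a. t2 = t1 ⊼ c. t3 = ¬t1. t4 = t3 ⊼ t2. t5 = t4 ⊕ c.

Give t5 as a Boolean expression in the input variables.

(¬(d ⊼ a) ⊼ ((d ⊼ a) ⊼ c)) ⊕ c

t1 = d ⊼ a
t2 = t1 ⊼ c = (d ⊼ a) ⊼ c
t3 = ¬t1 = ¬(d ⊼ a)
t4 = t3 ⊼ t2 = ¬(d ⊼ a) ⊼ ((d ⊼ a) ⊼ c)
t5 = t4 ⊕ c = (¬(d ⊼ a) ⊼ ((d ⊼ a) ⊼ c)) ⊕ c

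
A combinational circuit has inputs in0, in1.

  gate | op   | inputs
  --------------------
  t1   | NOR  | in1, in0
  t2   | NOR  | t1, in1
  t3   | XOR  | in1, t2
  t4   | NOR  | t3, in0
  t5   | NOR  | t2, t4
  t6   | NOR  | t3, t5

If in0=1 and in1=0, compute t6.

0

t1 = 0 NOR 1 = 0
t2 = 0 NOR 0 = 1
t3 = 0 XOR 1 = 1
t4 = 1 NOR 1 = 0
t5 = 1 NOR 0 = 0
t6 = 1 NOR 0 = 0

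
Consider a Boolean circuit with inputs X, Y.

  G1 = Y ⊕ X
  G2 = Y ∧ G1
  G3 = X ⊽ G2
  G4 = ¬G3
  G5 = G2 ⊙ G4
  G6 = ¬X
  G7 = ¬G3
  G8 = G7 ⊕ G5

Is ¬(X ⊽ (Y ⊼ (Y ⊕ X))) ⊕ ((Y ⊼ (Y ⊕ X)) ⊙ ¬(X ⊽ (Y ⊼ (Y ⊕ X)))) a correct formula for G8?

No

G1 = Y ⊕ X
G2 = Y ∧ G1 = Y ∧ (Y ⊕ X)
G3 = X ⊽ G2 = X ⊽ (Y ∧ (Y ⊕ X))
G4 = ¬G3 = ¬(X ⊽ (Y ∧ (Y ⊕ X)))
G5 = G2 ⊙ G4 = (Y ∧ (Y ⊕ X)) ⊙ ¬(X ⊽ (Y ∧ (Y ⊕ X)))
G7 = ¬G3 = ¬(X ⊽ (Y ∧ (Y ⊕ X)))
G8 = G7 ⊕ G5 = ¬(X ⊽ (Y ∧ (Y ⊕ X))) ⊕ ((Y ∧ (Y ⊕ X)) ⊙ ¬(X ⊽ (Y ∧ (Y ⊕ X))))
At X=0, Y=0: circuit gives 1, formula gives 0.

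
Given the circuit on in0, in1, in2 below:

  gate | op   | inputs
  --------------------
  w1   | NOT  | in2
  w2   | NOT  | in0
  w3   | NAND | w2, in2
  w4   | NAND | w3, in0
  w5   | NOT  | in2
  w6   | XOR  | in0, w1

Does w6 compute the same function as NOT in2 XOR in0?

Yes

w1 = NOT in2
w6 = in0 XOR w1 = in0 XOR NOT in2
At in0=0, in1=0, in2=1: circuit gives 0, formula gives 0.
At in0=0, in1=0, in2=0: circuit gives 1, formula gives 1.
Agrees on all 8 inputs.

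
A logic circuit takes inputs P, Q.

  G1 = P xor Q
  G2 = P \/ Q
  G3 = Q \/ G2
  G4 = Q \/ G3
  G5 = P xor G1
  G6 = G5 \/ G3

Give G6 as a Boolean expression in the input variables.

G1 = P xor Q
G2 = P \/ Q
G3 = Q \/ G2 = Q \/ (P \/ Q)
G5 = P xor G1 = P xor (P xor Q)
G6 = G5 \/ G3 = (P xor (P xor Q)) \/ (Q \/ (P \/ Q))

(P xor (P xor Q)) \/ (Q \/ (P \/ Q))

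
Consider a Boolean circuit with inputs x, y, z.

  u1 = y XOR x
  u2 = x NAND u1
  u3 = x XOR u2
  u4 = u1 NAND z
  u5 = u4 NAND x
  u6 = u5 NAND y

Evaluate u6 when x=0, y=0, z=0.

u1 = 0 XOR 0 = 0
u4 = 0 NAND 0 = 1
u5 = 1 NAND 0 = 1
u6 = 1 NAND 0 = 1

1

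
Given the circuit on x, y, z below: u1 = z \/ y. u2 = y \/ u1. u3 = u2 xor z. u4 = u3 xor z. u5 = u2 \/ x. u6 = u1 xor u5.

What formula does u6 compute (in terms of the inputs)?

u1 = z \/ y
u2 = y \/ u1 = y \/ (z \/ y)
u5 = u2 \/ x = (y \/ (z \/ y)) \/ x
u6 = u1 xor u5 = (z \/ y) xor ((y \/ (z \/ y)) \/ x)

(z \/ y) xor ((y \/ (z \/ y)) \/ x)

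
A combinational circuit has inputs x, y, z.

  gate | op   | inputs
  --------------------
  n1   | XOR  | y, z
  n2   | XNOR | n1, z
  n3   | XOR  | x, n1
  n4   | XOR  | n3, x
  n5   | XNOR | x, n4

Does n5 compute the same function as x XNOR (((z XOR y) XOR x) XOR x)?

n1 = y XOR z
n3 = x XOR n1 = x XOR (y XOR z)
n4 = n3 XOR x = (x XOR (y XOR z)) XOR x
n5 = x XNOR n4 = x XNOR ((x XOR (y XOR z)) XOR x)
At x=0, y=0, z=1: circuit gives 0, formula gives 0.
At x=0, y=0, z=0: circuit gives 1, formula gives 1.
Agrees on all 8 inputs.

Yes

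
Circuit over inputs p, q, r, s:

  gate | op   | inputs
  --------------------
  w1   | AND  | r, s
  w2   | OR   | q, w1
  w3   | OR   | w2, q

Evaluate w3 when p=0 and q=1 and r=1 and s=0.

w1 = 1 AND 0 = 0
w2 = 1 OR 0 = 1
w3 = 1 OR 1 = 1

1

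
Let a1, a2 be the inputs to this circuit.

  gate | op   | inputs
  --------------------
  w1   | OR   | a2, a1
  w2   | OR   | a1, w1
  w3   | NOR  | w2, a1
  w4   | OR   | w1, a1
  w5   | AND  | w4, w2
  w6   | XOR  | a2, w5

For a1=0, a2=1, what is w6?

w1 = 1 OR 0 = 1
w2 = 0 OR 1 = 1
w4 = 1 OR 0 = 1
w5 = 1 AND 1 = 1
w6 = 1 XOR 1 = 0

0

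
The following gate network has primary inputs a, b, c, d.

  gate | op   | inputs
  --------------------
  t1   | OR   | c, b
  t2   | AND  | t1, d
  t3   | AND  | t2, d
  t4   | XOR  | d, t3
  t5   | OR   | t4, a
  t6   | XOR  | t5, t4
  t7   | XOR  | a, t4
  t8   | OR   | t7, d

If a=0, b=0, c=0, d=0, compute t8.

0

t1 = 0 OR 0 = 0
t2 = 0 AND 0 = 0
t3 = 0 AND 0 = 0
t4 = 0 XOR 0 = 0
t7 = 0 XOR 0 = 0
t8 = 0 OR 0 = 0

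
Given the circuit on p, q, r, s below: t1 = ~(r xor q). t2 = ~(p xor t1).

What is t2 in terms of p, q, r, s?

~(p xor (~(r xor q)))

t1 = ~(r xor q)
t2 = ~(p xor t1) = ~(p xor (~(r xor q)))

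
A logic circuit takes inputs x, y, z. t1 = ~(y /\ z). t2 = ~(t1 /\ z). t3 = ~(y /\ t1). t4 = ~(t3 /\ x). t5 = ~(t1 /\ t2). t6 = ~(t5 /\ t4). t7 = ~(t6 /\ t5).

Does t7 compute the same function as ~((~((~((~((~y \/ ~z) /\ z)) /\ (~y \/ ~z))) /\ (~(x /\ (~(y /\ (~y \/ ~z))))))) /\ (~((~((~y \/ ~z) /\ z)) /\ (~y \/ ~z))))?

t1 = ~(y /\ z)
t2 = ~(t1 /\ z) = ~((~(y /\ z)) /\ z)
t3 = ~(y /\ t1) = ~(y /\ (~(y /\ z)))
t4 = ~(t3 /\ x) = ~((~(y /\ (~(y /\ z)))) /\ x)
t5 = ~(t1 /\ t2) = ~((~(y /\ z)) /\ (~((~(y /\ z)) /\ z)))
t6 = ~(t5 /\ t4) = ~((~((~(y /\ z)) /\ (~((~(y /\ z)) /\ z)))) /\ (~((~(y /\ (~(y /\ z)))) /\ x)))
t7 = ~(t6 /\ t5) = ~((~((~((~(y /\ z)) /\ (~((~(y /\ z)) /\ z)))) /\ (~((~(y /\ (~(y /\ z)))) /\ x)))) /\ (~((~(y /\ z)) /\ (~((~(y /\ z)) /\ z)))))
At x=1, y=0, z=1: circuit gives 0, formula gives 0.
At x=0, y=0, z=0: circuit gives 1, formula gives 1.
Agrees on all 8 inputs.

Yes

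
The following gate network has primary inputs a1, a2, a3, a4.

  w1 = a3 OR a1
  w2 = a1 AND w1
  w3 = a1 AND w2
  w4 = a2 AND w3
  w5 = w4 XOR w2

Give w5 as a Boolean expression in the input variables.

(a2 AND (a1 AND (a1 AND (a3 OR a1)))) XOR (a1 AND (a3 OR a1))

w1 = a3 OR a1
w2 = a1 AND w1 = a1 AND (a3 OR a1)
w3 = a1 AND w2 = a1 AND (a1 AND (a3 OR a1))
w4 = a2 AND w3 = a2 AND (a1 AND (a1 AND (a3 OR a1)))
w5 = w4 XOR w2 = (a2 AND (a1 AND (a1 AND (a3 OR a1)))) XOR (a1 AND (a3 OR a1))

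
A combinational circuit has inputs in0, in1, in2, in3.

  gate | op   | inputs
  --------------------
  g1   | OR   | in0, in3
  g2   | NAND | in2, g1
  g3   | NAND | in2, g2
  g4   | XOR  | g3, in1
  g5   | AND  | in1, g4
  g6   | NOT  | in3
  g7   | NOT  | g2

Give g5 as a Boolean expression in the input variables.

in1 AND ((in2 NAND (in2 NAND (in0 OR in3))) XOR in1)

g1 = in0 OR in3
g2 = in2 NAND g1 = in2 NAND (in0 OR in3)
g3 = in2 NAND g2 = in2 NAND (in2 NAND (in0 OR in3))
g4 = g3 XOR in1 = (in2 NAND (in2 NAND (in0 OR in3))) XOR in1
g5 = in1 AND g4 = in1 AND ((in2 NAND (in2 NAND (in0 OR in3))) XOR in1)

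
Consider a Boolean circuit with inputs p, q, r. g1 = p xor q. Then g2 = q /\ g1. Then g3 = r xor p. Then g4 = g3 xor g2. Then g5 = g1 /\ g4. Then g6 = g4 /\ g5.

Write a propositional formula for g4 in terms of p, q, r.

g1 = p xor q
g2 = q /\ g1 = q /\ (p xor q)
g3 = r xor p
g4 = g3 xor g2 = (r xor p) xor (q /\ (p xor q))

(r xor p) xor (q /\ (p xor q))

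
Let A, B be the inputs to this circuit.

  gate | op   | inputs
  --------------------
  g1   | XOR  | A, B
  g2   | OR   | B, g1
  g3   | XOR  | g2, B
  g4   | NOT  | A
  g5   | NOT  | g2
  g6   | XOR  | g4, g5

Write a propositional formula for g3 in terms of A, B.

g1 = A XOR B
g2 = B OR g1 = B OR (A XOR B)
g3 = g2 XOR B = (B OR (A XOR B)) XOR B

(B OR (A XOR B)) XOR B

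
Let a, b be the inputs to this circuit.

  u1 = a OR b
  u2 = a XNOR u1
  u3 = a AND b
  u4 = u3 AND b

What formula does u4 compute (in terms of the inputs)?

u3 = a AND b
u4 = u3 AND b = (a AND b) AND b

(a AND b) AND b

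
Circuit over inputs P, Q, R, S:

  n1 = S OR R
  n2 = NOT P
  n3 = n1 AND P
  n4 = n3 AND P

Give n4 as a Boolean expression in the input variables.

((S OR R) AND P) AND P

n1 = S OR R
n3 = n1 AND P = (S OR R) AND P
n4 = n3 AND P = ((S OR R) AND P) AND P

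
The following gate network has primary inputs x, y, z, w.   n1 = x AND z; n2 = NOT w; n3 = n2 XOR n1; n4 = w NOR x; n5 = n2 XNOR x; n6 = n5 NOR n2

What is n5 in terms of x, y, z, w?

NOT w XNOR x

n2 = NOT w
n5 = n2 XNOR x = NOT w XNOR x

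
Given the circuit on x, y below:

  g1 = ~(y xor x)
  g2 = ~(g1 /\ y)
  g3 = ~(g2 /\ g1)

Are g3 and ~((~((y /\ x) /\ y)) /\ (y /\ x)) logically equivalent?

g1 = ~(y xor x)
g2 = ~(g1 /\ y) = ~((~(y xor x)) /\ y)
g3 = ~(g2 /\ g1) = ~((~((~(y xor x)) /\ y)) /\ (~(y xor x)))
At x=0, y=0: circuit gives 0, formula gives 1.

No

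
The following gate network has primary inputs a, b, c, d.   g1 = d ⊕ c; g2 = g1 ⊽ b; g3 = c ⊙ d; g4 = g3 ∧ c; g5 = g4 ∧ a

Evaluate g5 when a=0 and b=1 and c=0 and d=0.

g3 = 0 ⊙ 0 = 1
g4 = 1 ∧ 0 = 0
g5 = 0 ∧ 0 = 0

0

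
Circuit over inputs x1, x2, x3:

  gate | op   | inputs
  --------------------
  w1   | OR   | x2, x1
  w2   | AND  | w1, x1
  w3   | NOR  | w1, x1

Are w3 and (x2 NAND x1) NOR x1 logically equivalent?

w1 = x2 OR x1
w3 = w1 NOR x1 = (x2 OR x1) NOR x1
At x1=0, x2=0, x3=0: circuit gives 1, formula gives 0.

No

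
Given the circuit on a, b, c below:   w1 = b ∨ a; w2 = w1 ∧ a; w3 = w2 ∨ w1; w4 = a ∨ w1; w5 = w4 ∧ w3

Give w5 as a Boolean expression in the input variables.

w1 = b ∨ a
w2 = w1 ∧ a = (b ∨ a) ∧ a
w3 = w2 ∨ w1 = ((b ∨ a) ∧ a) ∨ (b ∨ a)
w4 = a ∨ w1 = a ∨ (b ∨ a)
w5 = w4 ∧ w3 = (a ∨ (b ∨ a)) ∧ (((b ∨ a) ∧ a) ∨ (b ∨ a))

(a ∨ (b ∨ a)) ∧ (((b ∨ a) ∧ a) ∨ (b ∨ a))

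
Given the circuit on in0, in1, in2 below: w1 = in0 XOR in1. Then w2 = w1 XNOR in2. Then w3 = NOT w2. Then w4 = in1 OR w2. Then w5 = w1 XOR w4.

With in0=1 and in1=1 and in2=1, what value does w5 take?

w1 = 1 XOR 1 = 0
w2 = 0 XNOR 1 = 0
w4 = 1 OR 0 = 1
w5 = 0 XOR 1 = 1

1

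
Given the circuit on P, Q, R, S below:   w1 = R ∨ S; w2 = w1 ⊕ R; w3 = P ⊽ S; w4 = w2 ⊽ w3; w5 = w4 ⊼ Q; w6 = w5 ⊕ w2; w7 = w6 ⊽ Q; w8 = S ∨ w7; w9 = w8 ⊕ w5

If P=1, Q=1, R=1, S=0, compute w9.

0

w1 = 1 ∨ 0 = 1
w2 = 1 ⊕ 1 = 0
w3 = 1 ⊽ 0 = 0
w4 = 0 ⊽ 0 = 1
w5 = 1 ⊼ 1 = 0
w6 = 0 ⊕ 0 = 0
w7 = 0 ⊽ 1 = 0
w8 = 0 ∨ 0 = 0
w9 = 0 ⊕ 0 = 0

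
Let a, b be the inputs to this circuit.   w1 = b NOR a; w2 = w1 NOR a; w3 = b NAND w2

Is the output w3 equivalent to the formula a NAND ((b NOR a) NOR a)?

w1 = b NOR a
w2 = w1 NOR a = (b NOR a) NOR a
w3 = b NAND w2 = b NAND ((b NOR a) NOR a)
At a=0, b=1: circuit gives 0, formula gives 1.

No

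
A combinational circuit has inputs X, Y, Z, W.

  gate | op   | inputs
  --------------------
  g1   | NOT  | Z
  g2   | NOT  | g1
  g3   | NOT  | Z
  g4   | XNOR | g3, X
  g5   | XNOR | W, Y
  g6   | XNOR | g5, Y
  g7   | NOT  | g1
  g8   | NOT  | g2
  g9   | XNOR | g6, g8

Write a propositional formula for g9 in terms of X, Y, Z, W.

((W XNOR Y) XNOR Y) XNOR NOT NOT NOT Z

g1 = NOT Z
g2 = NOT g1 = NOT NOT Z
g5 = W XNOR Y
g6 = g5 XNOR Y = (W XNOR Y) XNOR Y
g8 = NOT g2 = NOT NOT NOT Z
g9 = g6 XNOR g8 = ((W XNOR Y) XNOR Y) XNOR NOT NOT NOT Z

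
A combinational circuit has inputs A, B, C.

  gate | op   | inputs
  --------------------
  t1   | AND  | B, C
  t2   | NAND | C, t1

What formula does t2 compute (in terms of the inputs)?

t1 = B AND C
t2 = C NAND t1 = C NAND (B AND C)

C NAND (B AND C)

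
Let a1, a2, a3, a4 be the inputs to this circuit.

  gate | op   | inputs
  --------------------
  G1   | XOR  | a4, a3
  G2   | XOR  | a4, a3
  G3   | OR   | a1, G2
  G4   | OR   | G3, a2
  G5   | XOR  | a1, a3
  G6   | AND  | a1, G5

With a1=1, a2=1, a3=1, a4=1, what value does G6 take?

G5 = 1 XOR 1 = 0
G6 = 1 AND 0 = 0

0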